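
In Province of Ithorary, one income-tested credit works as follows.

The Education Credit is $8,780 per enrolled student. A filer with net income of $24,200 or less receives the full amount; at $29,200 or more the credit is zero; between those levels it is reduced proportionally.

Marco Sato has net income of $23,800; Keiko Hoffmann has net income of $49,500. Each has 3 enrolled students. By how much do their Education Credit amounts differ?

Marco ($23,800): Education Credit: base = 3 × $8,780 = $26,340. $23,800 is at or below the $24,200 threshold, so the full $26,340 applies.
Keiko ($49,500): Education Credit: base = 3 × $8,780 = $26,340. $49,500 is at or above $29,200, so the credit is $0.
Difference: |$26,340 − $0| = $26,340.

$26,340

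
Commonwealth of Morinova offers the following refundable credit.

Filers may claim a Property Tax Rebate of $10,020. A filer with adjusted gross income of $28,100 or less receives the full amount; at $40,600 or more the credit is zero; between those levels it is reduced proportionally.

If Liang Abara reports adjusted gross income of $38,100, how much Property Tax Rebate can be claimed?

Property Tax Rebate: $38,100 is $10,000 into a $12,500 phase-out range, leaving 2,500/12,500 of the credit: $10,020 × 2,500/12,500 = $2,004.

$2,004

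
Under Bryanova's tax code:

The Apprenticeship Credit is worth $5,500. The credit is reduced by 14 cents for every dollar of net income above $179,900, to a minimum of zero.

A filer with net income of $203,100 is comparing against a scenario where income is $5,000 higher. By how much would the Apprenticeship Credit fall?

$700

At $203,100 — 14% of the $23,200 excess over $179,900 is $3,248; credit = $5,500 − $3,248 = $2,252.
At $208,100 — 14% of the $28,200 excess over $179,900 is $3,948; credit = $5,500 − $3,948 = $1,552.
Lost: $2,252 − $1,552 = $700.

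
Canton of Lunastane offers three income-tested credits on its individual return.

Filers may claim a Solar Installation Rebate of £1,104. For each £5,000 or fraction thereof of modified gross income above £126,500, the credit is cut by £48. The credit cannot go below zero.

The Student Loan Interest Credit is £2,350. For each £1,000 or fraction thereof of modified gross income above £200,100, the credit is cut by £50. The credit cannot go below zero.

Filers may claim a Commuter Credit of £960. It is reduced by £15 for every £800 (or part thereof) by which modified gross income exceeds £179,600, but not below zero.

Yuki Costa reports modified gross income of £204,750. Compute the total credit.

Solar Installation Rebate: income exceeds £126,500 by £78,250, which is 16 full-or-partial £5,000 increments; reduction = 16 × £48 = £768, leaving £336.
Student Loan Interest Credit: income exceeds £200,100 by £4,650, which is 5 full-or-partial £1,000 increments; reduction = 5 × £50 = £250, leaving £2,100.
Commuter Credit: income exceeds £179,600 by £25,150, which is 32 full-or-partial £800 increments; reduction = 32 × £15 = £480, leaving £480.
Total: £336 + £2,100 + £480 = £2,916.

£2,916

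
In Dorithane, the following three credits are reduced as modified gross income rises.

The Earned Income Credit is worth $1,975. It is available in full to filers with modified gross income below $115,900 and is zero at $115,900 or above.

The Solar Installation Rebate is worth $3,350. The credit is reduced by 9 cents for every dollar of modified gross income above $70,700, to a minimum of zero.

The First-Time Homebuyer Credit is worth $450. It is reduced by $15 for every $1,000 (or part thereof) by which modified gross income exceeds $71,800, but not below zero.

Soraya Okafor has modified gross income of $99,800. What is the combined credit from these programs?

Earned Income Credit: $99,800 is below the $115,900 cutoff, so the full $1,975 applies.
Solar Installation Rebate: 9% of the $29,100 excess over $70,700 is $2,619; credit = $3,350 − $2,619 = $731.
First-Time Homebuyer Credit: income exceeds $71,800 by $28,000, which is 28 full-or-partial $1,000 increments; reduction = 28 × $15 = $420, leaving $30.
Total: $1,975 + $731 + $30 = $2,736.

$2,736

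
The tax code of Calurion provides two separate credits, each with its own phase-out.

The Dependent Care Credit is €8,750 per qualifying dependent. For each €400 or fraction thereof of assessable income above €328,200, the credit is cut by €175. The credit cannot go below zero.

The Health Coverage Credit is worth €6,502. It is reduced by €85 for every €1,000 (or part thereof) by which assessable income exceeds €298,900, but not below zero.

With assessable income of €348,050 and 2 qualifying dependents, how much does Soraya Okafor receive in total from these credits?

€11,002

Dependent Care Credit: base = 2 × €8,750 = €17,500. income exceeds €328,200 by €19,850, which is 50 full-or-partial €400 increments; reduction = 50 × €175 = €8,750, leaving €8,750.
Health Coverage Credit: income exceeds €298,900 by €49,150, which is 50 full-or-partial €1,000 increments; reduction = 50 × €85 = €4,250, leaving €2,252.
Total: €8,750 + €2,252 = €11,002.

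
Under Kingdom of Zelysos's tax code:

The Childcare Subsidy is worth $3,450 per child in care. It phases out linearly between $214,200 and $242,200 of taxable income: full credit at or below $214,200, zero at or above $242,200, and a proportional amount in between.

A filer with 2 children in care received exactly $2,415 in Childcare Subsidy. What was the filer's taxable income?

Full credit = 2 × $3,450 = $6,900.
$2,415 is 2,415/6,900 of the full $6,900, so 4,485/6,900 of the $28,000 range has been used: income = $214,200 + $28,000 × 4,485/6,900 = $232,400.

$232,400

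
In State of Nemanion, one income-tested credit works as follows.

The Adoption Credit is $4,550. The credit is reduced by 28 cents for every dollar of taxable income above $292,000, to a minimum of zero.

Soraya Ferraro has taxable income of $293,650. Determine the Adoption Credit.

$4,088

Adoption Credit: 28% of the $1,650 excess over $292,000 is $462; credit = $4,550 − $462 = $4,088.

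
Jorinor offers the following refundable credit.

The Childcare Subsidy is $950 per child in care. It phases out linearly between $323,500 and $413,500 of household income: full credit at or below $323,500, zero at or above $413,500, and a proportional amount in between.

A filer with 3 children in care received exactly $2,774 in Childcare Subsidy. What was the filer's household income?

Full credit = 3 × $950 = $2,850.
$2,774 is 2,774/2,850 of the full $2,850, so 76/2,850 of the $90,000 range has been used: income = $323,500 + $90,000 × 76/2,850 = $325,900.

$325,900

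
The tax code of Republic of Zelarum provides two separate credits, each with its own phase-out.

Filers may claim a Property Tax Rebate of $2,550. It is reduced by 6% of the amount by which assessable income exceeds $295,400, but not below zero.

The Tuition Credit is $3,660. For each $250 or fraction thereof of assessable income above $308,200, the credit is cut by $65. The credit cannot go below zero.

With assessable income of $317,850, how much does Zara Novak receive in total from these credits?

$2,328

Property Tax Rebate: 6% of the $22,450 excess over $295,400 is $1,347; credit = $2,550 − $1,347 = $1,203.
Tuition Credit: income exceeds $308,200 by $9,650, which is 39 full-or-partial $250 increments; reduction = 39 × $65 = $2,535, leaving $1,125.
Total: $1,203 + $1,125 = $2,328.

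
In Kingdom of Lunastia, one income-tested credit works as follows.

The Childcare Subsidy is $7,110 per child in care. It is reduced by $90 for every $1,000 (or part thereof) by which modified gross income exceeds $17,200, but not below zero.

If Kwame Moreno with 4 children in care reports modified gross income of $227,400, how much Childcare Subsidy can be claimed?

Childcare Subsidy: base = 4 × $7,110 = $28,440. income exceeds $17,200 by $210,200, which is 211 full-or-partial $1,000 increments; reduction = 211 × $90 = $18,990, leaving $9,450.

$9,450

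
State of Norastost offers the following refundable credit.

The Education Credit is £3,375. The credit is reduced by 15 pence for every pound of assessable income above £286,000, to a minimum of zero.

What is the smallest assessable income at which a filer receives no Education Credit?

£308,500

The credit falls by 15% of each pound above £286,000, so it reaches zero when the excess is £3,375 / 15% = £22,500: income = £286,000 + £22,500 = £308,500.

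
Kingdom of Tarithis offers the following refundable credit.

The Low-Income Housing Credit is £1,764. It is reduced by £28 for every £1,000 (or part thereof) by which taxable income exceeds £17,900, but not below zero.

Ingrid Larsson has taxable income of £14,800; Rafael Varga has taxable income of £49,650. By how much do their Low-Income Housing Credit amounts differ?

Ingrid (£14,800): Low-Income Housing Credit: £14,800 is at or below the £17,900 threshold, so the full £1,764 applies.
Rafael (£49,650): Low-Income Housing Credit: income exceeds £17,900 by £31,750, which is 32 full-or-partial £1,000 increments; reduction = 32 × £28 = £896, leaving £868.
Difference: |£1,764 − £868| = £896.

£896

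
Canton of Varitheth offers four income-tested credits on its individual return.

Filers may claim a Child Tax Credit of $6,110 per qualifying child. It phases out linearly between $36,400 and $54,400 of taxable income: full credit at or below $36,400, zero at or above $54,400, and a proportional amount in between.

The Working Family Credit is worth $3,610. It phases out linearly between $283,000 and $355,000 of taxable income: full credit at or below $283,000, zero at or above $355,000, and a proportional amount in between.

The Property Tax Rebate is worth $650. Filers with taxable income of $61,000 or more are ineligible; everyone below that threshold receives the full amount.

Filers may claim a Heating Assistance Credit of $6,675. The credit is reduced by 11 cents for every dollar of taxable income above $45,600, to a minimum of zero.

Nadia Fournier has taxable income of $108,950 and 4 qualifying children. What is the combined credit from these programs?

Child Tax Credit: base = 4 × $6,110 = $24,440. $108,950 is at or above $54,400, so the credit is $0.
Working Family Credit: $108,950 is at or below the $283,000 threshold, so the full $3,610 applies.
Property Tax Rebate: $108,950 meets or exceeds the $61,000 cutoff, so the credit is $0.
Heating Assistance Credit: 11% of the $63,350 excess over $45,600 is $6,968.50 ≥ base, so the credit is $0.
Total: $0 + $3,610 + $0 + $0 = $3,610.

$3,610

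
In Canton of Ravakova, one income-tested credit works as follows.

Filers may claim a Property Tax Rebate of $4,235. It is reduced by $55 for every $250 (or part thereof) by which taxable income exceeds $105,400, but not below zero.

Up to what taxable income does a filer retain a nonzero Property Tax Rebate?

$124,400

After 76 increments the reduction is 76 × $55 = $4,180, leaving $55; one more increment wipes it out. Increment 76 ends at excess 76 × $250 = $19,000, so the highest qualifying income is $105,400 + $19,000 = $124,400.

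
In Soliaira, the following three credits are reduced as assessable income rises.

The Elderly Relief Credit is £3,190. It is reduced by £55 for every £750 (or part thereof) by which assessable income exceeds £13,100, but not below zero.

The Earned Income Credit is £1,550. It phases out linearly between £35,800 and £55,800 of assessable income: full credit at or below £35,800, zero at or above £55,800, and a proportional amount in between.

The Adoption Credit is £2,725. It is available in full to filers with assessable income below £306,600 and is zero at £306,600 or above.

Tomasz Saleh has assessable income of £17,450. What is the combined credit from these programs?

Elderly Relief Credit: income exceeds £13,100 by £4,350, which is 6 full-or-partial £750 increments; reduction = 6 × £55 = £330, leaving £2,860.
Earned Income Credit: £17,450 is at or below the £35,800 threshold, so the full £1,550 applies.
Adoption Credit: £17,450 is below the £306,600 cutoff, so the full £2,725 applies.
Total: £2,860 + £1,550 + £2,725 = £7,135.

£7,135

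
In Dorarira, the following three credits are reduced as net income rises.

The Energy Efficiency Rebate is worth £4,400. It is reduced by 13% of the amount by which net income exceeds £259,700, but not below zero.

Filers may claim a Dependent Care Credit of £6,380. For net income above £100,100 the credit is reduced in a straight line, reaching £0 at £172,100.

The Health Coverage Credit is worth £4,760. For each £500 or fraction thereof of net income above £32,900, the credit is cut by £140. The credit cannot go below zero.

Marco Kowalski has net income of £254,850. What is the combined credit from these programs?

Energy Efficiency Rebate: £254,850 is at or below the £259,700 threshold, so the full £4,400 applies.
Dependent Care Credit: £254,850 is at or above £172,100, so the credit is £0.
Health Coverage Credit: income exceeds £32,900 by £221,950 → 444 increments × £140 = £62,160 ≥ base, so the credit is £0.
Total: £4,400 + £0 + £0 = £4,400.

£4,400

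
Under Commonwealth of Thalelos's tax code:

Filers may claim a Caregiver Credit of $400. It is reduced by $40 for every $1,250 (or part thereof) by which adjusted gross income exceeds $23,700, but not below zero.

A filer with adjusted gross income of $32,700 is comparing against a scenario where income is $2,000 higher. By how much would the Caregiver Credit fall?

At $32,700 — income exceeds $23,700 by $9,000, which is 8 full-or-partial $1,250 increments; reduction = 8 × $40 = $320, leaving $80.
At $34,700 — income exceeds $23,700 by $11,000, which is 9 full-or-partial $1,250 increments; reduction = 9 × $40 = $360, leaving $40.
Lost: $80 − $40 = $40.

$40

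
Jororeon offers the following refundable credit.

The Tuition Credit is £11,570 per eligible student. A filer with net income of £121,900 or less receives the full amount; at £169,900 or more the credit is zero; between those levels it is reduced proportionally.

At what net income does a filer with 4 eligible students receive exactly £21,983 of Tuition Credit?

Full credit = 4 × £11,570 = £46,280.
£21,983 is 21,983/46,280 of the full £46,280, so 24,297/46,280 of the £48,000 range has been used: income = £121,900 + £48,000 × 24,297/46,280 = £147,100.

£147,100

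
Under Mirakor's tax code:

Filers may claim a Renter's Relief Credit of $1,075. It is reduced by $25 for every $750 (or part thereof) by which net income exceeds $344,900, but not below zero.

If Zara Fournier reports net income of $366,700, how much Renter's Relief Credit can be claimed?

$325

Renter's Relief Credit: income exceeds $344,900 by $21,800, which is 30 full-or-partial $750 increments; reduction = 30 × $25 = $750, leaving $325.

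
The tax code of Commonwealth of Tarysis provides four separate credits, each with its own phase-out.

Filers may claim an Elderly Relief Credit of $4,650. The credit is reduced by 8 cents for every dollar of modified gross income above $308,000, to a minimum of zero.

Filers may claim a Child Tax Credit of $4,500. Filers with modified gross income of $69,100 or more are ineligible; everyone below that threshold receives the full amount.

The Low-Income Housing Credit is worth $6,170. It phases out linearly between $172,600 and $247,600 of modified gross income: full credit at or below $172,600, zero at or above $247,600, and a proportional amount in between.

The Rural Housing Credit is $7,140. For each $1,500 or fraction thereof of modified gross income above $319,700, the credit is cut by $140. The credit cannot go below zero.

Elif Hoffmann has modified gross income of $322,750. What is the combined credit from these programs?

Elderly Relief Credit: 8% of the $14,750 excess over $308,000 is $1,180; credit = $4,650 − $1,180 = $3,470.
Child Tax Credit: $322,750 meets or exceeds the $69,100 cutoff, so the credit is $0.
Low-Income Housing Credit: $322,750 is at or above $247,600, so the credit is $0.
Rural Housing Credit: income exceeds $319,700 by $3,050, which is 3 full-or-partial $1,500 increments; reduction = 3 × $140 = $420, leaving $6,720.
Total: $3,470 + $0 + $0 + $6,720 = $10,190.

$10,190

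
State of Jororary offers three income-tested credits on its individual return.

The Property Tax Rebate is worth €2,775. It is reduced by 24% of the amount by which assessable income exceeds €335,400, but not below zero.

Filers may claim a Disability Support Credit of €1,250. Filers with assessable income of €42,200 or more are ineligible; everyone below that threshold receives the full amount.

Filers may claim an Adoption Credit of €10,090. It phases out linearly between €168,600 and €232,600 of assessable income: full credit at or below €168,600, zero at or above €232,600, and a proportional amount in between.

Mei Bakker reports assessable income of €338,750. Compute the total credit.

€1,971

Property Tax Rebate: 24% of the €3,350 excess over €335,400 is €804; credit = €2,775 − €804 = €1,971.
Disability Support Credit: €338,750 meets or exceeds the €42,200 cutoff, so the credit is €0.
Adoption Credit: €338,750 is at or above €232,600, so the credit is €0.
Total: €1,971 + €0 + €0 = €1,971.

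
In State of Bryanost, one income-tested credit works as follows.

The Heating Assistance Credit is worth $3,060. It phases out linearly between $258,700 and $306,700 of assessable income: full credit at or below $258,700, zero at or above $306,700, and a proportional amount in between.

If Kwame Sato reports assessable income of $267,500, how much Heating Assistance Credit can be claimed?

$2,499

Heating Assistance Credit: $267,500 is $8,800 into a $48,000 phase-out range, leaving 39,200/48,000 of the credit: $3,060 × 39,200/48,000 = $2,499.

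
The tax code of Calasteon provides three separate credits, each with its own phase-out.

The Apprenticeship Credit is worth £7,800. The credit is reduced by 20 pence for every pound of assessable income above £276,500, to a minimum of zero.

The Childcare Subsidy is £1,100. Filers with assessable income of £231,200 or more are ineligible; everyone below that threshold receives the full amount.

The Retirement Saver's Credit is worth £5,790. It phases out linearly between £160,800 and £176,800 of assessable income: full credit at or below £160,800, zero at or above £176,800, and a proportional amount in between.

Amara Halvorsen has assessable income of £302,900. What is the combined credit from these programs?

£2,520

Apprenticeship Credit: 20% of the £26,400 excess over £276,500 is £5,280; credit = £7,800 − £5,280 = £2,520.
Childcare Subsidy: £302,900 meets or exceeds the £231,200 cutoff, so the credit is £0.
Retirement Saver's Credit: £302,900 is at or above £176,800, so the credit is £0.
Total: £2,520 + £0 + £0 = £2,520.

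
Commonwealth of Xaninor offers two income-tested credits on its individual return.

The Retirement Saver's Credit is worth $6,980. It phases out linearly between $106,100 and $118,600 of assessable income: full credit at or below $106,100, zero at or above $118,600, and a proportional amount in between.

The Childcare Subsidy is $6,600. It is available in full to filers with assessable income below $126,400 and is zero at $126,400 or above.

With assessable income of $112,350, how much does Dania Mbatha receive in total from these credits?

Retirement Saver's Credit: $112,350 is $6,250 into a $12,500 phase-out range, leaving 6,250/12,500 of the credit: $6,980 × 6,250/12,500 = $3,490.
Childcare Subsidy: $112,350 is below the $126,400 cutoff, so the full $6,600 applies.
Total: $3,490 + $6,600 = $10,090.

$10,090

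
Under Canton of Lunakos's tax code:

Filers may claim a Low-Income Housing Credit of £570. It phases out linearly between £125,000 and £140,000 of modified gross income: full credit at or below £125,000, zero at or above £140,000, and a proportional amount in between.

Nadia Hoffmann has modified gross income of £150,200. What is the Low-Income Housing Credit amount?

Low-Income Housing Credit: £150,200 is at or above £140,000, so the credit is £0.

£0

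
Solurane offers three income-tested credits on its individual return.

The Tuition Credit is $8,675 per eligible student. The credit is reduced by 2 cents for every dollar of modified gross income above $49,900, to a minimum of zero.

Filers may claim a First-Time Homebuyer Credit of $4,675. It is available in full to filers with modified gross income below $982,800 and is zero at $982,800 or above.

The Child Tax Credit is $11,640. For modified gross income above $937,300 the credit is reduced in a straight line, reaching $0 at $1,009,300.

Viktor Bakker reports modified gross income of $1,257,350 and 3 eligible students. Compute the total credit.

$1,876

Tuition Credit: base = 3 × $8,675 = $26,025. 2% of the $1,207,450 excess over $49,900 is $24,149; credit = $26,025 − $24,149 = $1,876.
First-Time Homebuyer Credit: $1,257,350 meets or exceeds the $982,800 cutoff, so the credit is $0.
Child Tax Credit: $1,257,350 is at or above $1,009,300, so the credit is $0.
Total: $1,876 + $0 + $0 = $1,876.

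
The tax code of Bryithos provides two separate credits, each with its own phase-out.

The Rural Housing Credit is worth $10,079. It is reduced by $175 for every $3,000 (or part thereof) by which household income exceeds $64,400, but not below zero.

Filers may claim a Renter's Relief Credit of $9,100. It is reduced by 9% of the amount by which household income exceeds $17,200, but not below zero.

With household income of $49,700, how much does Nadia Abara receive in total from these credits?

$16,254

Rural Housing Credit: $49,700 is at or below the $64,400 threshold, so the full $10,079 applies.
Renter's Relief Credit: 9% of the $32,500 excess over $17,200 is $2,925; credit = $9,100 − $2,925 = $6,175.
Total: $10,079 + $6,175 = $16,254.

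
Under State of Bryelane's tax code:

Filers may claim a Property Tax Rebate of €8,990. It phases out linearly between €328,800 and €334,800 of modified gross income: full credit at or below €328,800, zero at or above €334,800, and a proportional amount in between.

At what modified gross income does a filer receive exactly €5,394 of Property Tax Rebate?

€331,200

€5,394 is 5,394/8,990 of the full €8,990, so 3,596/8,990 of the €6,000 range has been used: income = €328,800 + €6,000 × 3,596/8,990 = €331,200.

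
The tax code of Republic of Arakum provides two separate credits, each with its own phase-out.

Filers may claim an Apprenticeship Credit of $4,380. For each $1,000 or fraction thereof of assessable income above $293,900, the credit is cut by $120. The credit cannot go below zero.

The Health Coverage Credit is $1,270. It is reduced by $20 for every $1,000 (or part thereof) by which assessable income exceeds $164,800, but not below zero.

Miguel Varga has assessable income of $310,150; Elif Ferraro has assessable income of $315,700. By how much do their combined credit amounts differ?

Miguel ($310,150): Apprenticeship Credit: income exceeds $293,900 by $16,250, which is 17 full-or-partial $1,000 increments; reduction = 17 × $120 = $2,040, leaving $2,340. Health Coverage Credit: income exceeds $164,800 by $145,350 → 146 increments × $20 = $2,920 ≥ base, so the credit is $0. total $2,340 + $0 = $2,340
Elif ($315,700): Apprenticeship Credit: income exceeds $293,900 by $21,800, which is 22 full-or-partial $1,000 increments; reduction = 22 × $120 = $2,640, leaving $1,740. Health Coverage Credit: income exceeds $164,800 by $150,900 → 151 increments × $20 = $3,020 ≥ base, so the credit is $0. total $1,740 + $0 = $1,740
Difference: |$2,340 − $1,740| = $600.

$600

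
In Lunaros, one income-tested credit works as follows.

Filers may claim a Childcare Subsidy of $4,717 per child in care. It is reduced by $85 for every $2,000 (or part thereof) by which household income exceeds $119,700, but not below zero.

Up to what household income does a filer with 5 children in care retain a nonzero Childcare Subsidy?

$673,700

Full credit = 5 × $4,717 = $23,585.
After 277 increments the reduction is 277 × $85 = $23,545, leaving $40; one more increment wipes it out. Increment 277 ends at excess 277 × $2,000 = $554,000, so the highest qualifying income is $119,700 + $554,000 = $673,700.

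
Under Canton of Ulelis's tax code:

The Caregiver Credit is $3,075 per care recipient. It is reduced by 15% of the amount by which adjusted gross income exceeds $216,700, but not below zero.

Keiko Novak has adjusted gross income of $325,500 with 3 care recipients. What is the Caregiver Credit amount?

Caregiver Credit: base = 3 × $3,075 = $9,225. 15% of the $108,800 excess over $216,700 is $16,320 ≥ base, so the credit is $0.

$0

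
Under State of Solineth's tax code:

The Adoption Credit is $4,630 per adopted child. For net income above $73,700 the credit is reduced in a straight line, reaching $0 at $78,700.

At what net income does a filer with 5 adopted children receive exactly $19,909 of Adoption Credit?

$74,400

Full credit = 5 × $4,630 = $23,150.
$19,909 is 19,909/23,150 of the full $23,150, so 3,241/23,150 of the $5,000 range has been used: income = $73,700 + $5,000 × 3,241/23,150 = $74,400.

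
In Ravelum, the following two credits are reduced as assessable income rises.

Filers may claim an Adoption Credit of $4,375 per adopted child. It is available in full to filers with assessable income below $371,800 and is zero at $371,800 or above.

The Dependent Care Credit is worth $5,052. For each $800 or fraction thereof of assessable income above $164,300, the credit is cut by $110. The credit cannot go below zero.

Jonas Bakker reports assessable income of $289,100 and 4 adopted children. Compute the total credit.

Adoption Credit: base = 4 × $4,375 = $17,500. $289,100 is below the $371,800 cutoff, so the full $17,500 applies.
Dependent Care Credit: income exceeds $164,300 by $124,800 → 156 increments × $110 = $17,160 ≥ base, so the credit is $0.
Total: $17,500 + $0 = $17,500.

$17,500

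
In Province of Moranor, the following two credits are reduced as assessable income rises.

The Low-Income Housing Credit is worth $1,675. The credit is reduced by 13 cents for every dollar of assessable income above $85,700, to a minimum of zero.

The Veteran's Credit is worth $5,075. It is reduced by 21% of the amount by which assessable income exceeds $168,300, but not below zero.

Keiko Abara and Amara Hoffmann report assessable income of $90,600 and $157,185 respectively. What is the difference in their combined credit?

$1,038

Keiko ($90,600): Low-Income Housing Credit: 13% of the $4,900 excess over $85,700 is $637; credit = $1,675 − $637 = $1,038. Veteran's Credit: $90,600 is at or below the $168,300 threshold, so the full $5,075 applies. total $1,038 + $5,075 = $6,113
Amara ($157,185): Low-Income Housing Credit: 13% of the $71,485 excess over $85,700 is $9,293.05 ≥ base, so the credit is $0. Veteran's Credit: $157,185 is at or below the $168,300 threshold, so the full $5,075 applies. total $0 + $5,075 = $5,075
Difference: |$6,113 − $5,075| = $1,038.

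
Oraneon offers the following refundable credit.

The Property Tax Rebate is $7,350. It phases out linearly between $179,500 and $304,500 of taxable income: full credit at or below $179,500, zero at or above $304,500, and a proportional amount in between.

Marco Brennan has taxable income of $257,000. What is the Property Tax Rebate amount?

$2,793

Property Tax Rebate: $257,000 is $77,500 into a $125,000 phase-out range, leaving 47,500/125,000 of the credit: $7,350 × 47,500/125,000 = $2,793.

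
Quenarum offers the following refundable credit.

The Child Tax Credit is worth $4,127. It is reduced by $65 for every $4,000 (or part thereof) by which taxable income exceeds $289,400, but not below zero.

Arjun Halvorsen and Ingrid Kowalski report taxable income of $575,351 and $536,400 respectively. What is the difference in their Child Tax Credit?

Arjun ($575,351): Child Tax Credit: income exceeds $289,400 by $285,951 → 72 increments × $65 = $4,680 ≥ base, so the credit is $0.
Ingrid ($536,400): Child Tax Credit: income exceeds $289,400 by $247,000, which is 62 full-or-partial $4,000 increments; reduction = 62 × $65 = $4,030, leaving $97.
Difference: |$0 − $97| = $97.

$97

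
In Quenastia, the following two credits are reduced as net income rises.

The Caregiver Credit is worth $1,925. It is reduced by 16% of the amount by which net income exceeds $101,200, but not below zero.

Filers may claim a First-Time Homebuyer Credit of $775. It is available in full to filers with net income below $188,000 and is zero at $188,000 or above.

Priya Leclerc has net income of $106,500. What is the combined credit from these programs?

Caregiver Credit: 16% of the $5,300 excess over $101,200 is $848; credit = $1,925 − $848 = $1,077.
First-Time Homebuyer Credit: $106,500 is below the $188,000 cutoff, so the full $775 applies.
Total: $1,077 + $775 = $1,852.

$1,852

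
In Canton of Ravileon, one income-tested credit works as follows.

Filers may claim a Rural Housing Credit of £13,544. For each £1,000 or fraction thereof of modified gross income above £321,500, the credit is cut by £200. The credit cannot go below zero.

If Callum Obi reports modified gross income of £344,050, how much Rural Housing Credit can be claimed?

£8,944

Rural Housing Credit: income exceeds £321,500 by £22,550, which is 23 full-or-partial £1,000 increments; reduction = 23 × £200 = £4,600, leaving £8,944.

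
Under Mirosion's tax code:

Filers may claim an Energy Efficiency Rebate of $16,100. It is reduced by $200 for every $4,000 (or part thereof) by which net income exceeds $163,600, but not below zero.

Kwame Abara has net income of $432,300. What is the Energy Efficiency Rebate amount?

Energy Efficiency Rebate: income exceeds $163,600 by $268,700, which is 68 full-or-partial $4,000 increments; reduction = 68 × $200 = $13,600, leaving $2,500.

$2,500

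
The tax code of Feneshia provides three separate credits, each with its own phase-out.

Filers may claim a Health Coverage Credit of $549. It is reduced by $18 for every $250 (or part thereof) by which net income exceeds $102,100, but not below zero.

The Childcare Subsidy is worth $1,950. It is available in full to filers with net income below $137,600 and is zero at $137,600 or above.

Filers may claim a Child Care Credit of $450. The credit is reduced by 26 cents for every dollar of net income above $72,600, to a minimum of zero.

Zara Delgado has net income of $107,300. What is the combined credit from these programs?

$2,121

Health Coverage Credit: income exceeds $102,100 by $5,200, which is 21 full-or-partial $250 increments; reduction = 21 × $18 = $378, leaving $171.
Childcare Subsidy: $107,300 is below the $137,600 cutoff, so the full $1,950 applies.
Child Care Credit: 26% of the $34,700 excess over $72,600 is $9,022 ≥ base, so the credit is $0.
Total: $171 + $1,950 + $0 = $2,121.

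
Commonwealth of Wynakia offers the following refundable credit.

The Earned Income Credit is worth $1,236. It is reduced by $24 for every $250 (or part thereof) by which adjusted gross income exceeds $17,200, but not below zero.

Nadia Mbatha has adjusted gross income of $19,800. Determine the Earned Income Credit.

$972

Earned Income Credit: income exceeds $17,200 by $2,600, which is 11 full-or-partial $250 increments; reduction = 11 × $24 = $264, leaving $972.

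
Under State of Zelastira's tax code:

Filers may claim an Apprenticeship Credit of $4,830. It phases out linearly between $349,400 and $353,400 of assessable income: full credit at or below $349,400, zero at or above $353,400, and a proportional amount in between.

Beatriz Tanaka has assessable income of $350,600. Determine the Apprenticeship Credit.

Apprenticeship Credit: $350,600 is $1,200 into a $4,000 phase-out range, leaving 2,800/4,000 of the credit: $4,830 × 2,800/4,000 = $3,381.

$3,381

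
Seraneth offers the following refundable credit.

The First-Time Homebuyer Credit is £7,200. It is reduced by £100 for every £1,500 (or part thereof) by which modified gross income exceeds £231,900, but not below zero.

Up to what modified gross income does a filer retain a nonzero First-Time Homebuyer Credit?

£338,400

After 71 increments the reduction is 71 × £100 = £7,100, leaving £100; one more increment wipes it out. Increment 71 ends at excess 71 × £1,500 = £106,500, so the highest qualifying income is £231,900 + £106,500 = £338,400.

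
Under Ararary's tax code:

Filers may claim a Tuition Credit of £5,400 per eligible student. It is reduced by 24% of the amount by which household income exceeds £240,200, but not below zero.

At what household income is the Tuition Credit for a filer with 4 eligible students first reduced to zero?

£330,200

Full credit = 4 × £5,400 = £21,600.
The credit falls by 24% of each pound above £240,200, so it reaches zero when the excess is £21,600 / 24% = £90,000: income = £240,200 + £90,000 = £330,200.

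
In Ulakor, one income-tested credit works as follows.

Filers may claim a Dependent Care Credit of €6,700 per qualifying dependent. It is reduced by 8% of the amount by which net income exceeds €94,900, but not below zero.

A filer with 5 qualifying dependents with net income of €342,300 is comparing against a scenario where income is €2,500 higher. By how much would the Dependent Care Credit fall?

€200

At €342,300 — base = 5 × €6,700 = €33,500. 8% of the €247,400 excess over €94,900 is €19,792; credit = €33,500 − €19,792 = €13,708.
At €344,800 — base = 5 × €6,700 = €33,500. 8% of the €249,900 excess over €94,900 is €19,992; credit = €33,500 − €19,992 = €13,508.
Lost: €13,708 − €13,508 = €200.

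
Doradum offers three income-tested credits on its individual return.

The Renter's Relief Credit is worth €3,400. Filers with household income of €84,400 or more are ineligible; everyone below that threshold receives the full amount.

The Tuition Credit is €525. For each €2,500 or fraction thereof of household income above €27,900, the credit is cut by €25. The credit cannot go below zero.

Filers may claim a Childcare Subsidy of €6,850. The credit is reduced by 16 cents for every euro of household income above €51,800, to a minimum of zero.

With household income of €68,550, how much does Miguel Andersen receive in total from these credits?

Renter's Relief Credit: €68,550 is below the €84,400 cutoff, so the full €3,400 applies.
Tuition Credit: income exceeds €27,900 by €40,650, which is 17 full-or-partial €2,500 increments; reduction = 17 × €25 = €425, leaving €100.
Childcare Subsidy: 16% of the €16,750 excess over €51,800 is €2,680; credit = €6,850 − €2,680 = €4,170.
Total: €3,400 + €100 + €4,170 = €7,670.

€7,670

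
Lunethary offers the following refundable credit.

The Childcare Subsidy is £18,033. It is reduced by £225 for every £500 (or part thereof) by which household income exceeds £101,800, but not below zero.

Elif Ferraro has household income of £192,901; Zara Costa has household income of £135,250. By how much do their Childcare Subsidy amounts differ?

£2,958

Elif (£192,901): Childcare Subsidy: income exceeds £101,800 by £91,101 → 183 increments × £225 = £41,175 ≥ base, so the credit is £0.
Zara (£135,250): Childcare Subsidy: income exceeds £101,800 by £33,450, which is 67 full-or-partial £500 increments; reduction = 67 × £225 = £15,075, leaving £2,958.
Difference: |£0 − £2,958| = £2,958.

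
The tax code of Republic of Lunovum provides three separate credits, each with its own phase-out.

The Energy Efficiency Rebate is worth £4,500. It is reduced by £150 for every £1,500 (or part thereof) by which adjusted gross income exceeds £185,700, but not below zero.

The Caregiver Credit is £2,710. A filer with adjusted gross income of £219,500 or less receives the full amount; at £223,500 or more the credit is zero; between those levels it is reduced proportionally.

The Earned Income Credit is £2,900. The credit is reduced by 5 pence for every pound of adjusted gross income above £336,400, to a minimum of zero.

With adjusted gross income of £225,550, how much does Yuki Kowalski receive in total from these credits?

£3,350

Energy Efficiency Rebate: income exceeds £185,700 by £39,850, which is 27 full-or-partial £1,500 increments; reduction = 27 × £150 = £4,050, leaving £450.
Caregiver Credit: £225,550 is at or above £223,500, so the credit is £0.
Earned Income Credit: £225,550 is at or below the £336,400 threshold, so the full £2,900 applies.
Total: £450 + £0 + £2,900 = £3,350.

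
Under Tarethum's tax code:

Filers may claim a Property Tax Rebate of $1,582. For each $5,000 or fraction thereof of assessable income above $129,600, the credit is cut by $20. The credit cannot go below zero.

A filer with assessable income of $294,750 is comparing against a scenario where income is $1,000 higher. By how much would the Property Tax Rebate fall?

$0

At $294,750 — income exceeds $129,600 by $165,150, which is 34 full-or-partial $5,000 increments; reduction = 34 × $20 = $680, leaving $902.
At $295,750 — income exceeds $129,600 by $166,150, which is 34 full-or-partial $5,000 increments; reduction = 34 × $20 = $680, leaving $902.
Lost: $902 − $902 = $0.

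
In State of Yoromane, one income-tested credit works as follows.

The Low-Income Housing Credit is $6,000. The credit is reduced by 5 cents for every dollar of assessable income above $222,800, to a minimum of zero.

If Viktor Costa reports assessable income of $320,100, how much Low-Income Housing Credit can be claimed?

$1,135

Low-Income Housing Credit: 5% of the $97,300 excess over $222,800 is $4,865; credit = $6,000 − $4,865 = $1,135.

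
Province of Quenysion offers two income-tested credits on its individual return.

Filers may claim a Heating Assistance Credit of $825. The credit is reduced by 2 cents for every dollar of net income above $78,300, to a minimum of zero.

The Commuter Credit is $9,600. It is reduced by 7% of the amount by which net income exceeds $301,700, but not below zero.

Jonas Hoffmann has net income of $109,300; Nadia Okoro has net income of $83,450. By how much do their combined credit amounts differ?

$517

Jonas ($109,300): Heating Assistance Credit: 2% of the $31,000 excess over $78,300 is $620; credit = $825 − $620 = $205. Commuter Credit: $109,300 is at or below the $301,700 threshold, so the full $9,600 applies. total $205 + $9,600 = $9,805
Nadia ($83,450): Heating Assistance Credit: 2% of the $5,150 excess over $78,300 is $103; credit = $825 − $103 = $722. Commuter Credit: $83,450 is at or below the $301,700 threshold, so the full $9,600 applies. total $722 + $9,600 = $10,322
Difference: |$9,805 − $10,322| = $517.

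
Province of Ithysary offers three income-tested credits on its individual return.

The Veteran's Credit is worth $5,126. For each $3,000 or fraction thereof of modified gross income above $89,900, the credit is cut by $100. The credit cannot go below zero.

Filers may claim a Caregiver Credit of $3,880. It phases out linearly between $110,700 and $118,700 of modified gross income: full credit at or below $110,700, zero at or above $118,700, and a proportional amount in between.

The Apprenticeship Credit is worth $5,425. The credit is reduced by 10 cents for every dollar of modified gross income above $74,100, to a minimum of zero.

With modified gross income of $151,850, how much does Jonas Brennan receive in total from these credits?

Veteran's Credit: income exceeds $89,900 by $61,950, which is 21 full-or-partial $3,000 increments; reduction = 21 × $100 = $2,100, leaving $3,026.
Caregiver Credit: $151,850 is at or above $118,700, so the credit is $0.
Apprenticeship Credit: 10% of the $77,750 excess over $74,100 is $7,775 ≥ base, so the credit is $0.
Total: $3,026 + $0 + $0 = $3,026.

$3,026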